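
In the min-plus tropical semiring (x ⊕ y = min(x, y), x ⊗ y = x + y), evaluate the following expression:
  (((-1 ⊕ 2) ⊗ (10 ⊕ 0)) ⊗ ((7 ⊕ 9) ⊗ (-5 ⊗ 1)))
(((-1 ⊕ 2) ⊗ (10 ⊕ 0)) ⊗ ((7 ⊕ 9) ⊗ (-5 ⊗ 1))) = 2

Expand innermost to outermost. Recall ⊕ takes the minimum of its arguments and ⊗ takes their sum. Working out the expression (((-1 ⊕ 2) ⊗ (10 ⊕ 0)) ⊗ ((7 ⊕ 9) ⊗ (-5 ⊗ 1))) gives 2.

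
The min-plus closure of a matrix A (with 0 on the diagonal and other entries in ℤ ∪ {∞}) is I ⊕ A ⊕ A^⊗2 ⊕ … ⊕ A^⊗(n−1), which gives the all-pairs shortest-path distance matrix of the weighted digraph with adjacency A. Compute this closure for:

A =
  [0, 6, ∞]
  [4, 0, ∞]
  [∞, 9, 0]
Closure =
  [0, 6, ∞]
  [4, 0, ∞]
  [13, 9, 0]

This is the Floyd-Warshall all-pairs shortest-path computation. For each intermediate vertex k = 0, 1, …, 2, update dist[i][j] ← min(dist[i][j], dist[i][k] + dist[k][j]). The final matrix gives, for each (i, j), the minimum total weight of any directed path from i to j (possibly empty when i = j).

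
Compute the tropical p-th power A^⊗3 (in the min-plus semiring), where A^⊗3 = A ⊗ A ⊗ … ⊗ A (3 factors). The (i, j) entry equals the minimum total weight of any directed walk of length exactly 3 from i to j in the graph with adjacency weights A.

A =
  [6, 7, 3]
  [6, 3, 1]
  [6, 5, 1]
A^⊗3 =
  [10, 9, 5]
  [8, 7, 3]
  [8, 7, 3]

Each entry (A^⊗3)_ij equals the minimum over all length-3 walks i = v_0 → v_1 → … → v_3 = j of Σ_t A[v_t][v_{t+1}]. For example, for (i, j) = (0, 2) we minimise over 9 possible intermediate vertex sequences; the minimum is 5, attained along the walk 0 → 2 → 2 → 2.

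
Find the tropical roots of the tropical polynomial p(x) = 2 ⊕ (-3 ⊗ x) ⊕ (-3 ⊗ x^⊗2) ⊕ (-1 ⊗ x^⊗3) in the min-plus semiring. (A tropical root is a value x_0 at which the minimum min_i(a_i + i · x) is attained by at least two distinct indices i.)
Roots: {-2, 0, 5}

Each tropical root is a break point of the lower envelope of the lines y = a_i + i · x (there are 4 lines, with slopes 0, 1, ..., 3). Only the lines that attain the minimum somewhere contribute to roots; other lines are dominated. Here the surviving (envelope) indices are i = 3, i = 2, i = 1, i = 0.
Intersections between consecutive envelope lines give the roots: for adjacent envelope indices i < j the intersection is x = (a_i − a_j) / (j − i). Reading off the sorted break points: {-2, 0, 5}.
Verification: at each break x_0, at least two indices attain the minimum of min_i(a_i + i · x_0).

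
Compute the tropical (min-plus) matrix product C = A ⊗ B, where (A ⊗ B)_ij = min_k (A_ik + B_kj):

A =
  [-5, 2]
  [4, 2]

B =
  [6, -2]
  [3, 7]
A ⊗ B =
  [1, -7]
  [5, 2]

Apply the min-plus product entry-by-entry:
  C[0][0] = min over k of (A[0][0] + B[0][0] = -5 + 6 = 1, A[0][1] + B[1][0] = 2 + 3 = 5) = 1 (attained at k = 0)
  C[0][1] = min over k of (A[0][0] + B[0][1] = -5 + -2 = -7, A[0][1] + B[1][1] = 2 + 7 = 9) = -7 (attained at k = 0)
  C[1][0] = min over k of (A[1][0] + B[0][0] = 4 + 6 = 10, A[1][1] + B[1][0] = 2 + 3 = 5) = 5 (attained at k = 1)
  C[1][1] = min over k of (A[1][0] + B[0][1] = 4 + -2 = 2, A[1][1] + B[1][1] = 2 + 7 = 9) = 2 (attained at k = 0)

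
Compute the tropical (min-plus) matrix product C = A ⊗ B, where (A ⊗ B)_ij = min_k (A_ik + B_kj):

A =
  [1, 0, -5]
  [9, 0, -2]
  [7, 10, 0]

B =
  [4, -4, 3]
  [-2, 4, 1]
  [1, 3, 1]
A ⊗ B =
  [-4, -3, -4]
  [-2, 1, -1]
  [1, 3, 1]

Apply the min-plus product entry-by-entry:
  C[0][0] = min over k of (A[0][0] + B[0][0] = 1 + 4 = 5, A[0][1] + B[1][0] = 0 + -2 = -2, A[0][2] + B[2][0] = -5 + 1 = -4) = -4 (attained at k = 2)
  C[0][1] = min over k of (A[0][0] + B[0][1] = 1 + -4 = -3, A[0][1] + B[1][1] = 0 + 4 = 4, A[0][2] + B[2][1] = -5 + 3 = -2) = -3 (attained at k = 0)
  C[0][2] = min over k of (A[0][0] + B[0][2] = 1 + 3 = 4, A[0][1] + B[1][2] = 0 + 1 = 1, A[0][2] + B[2][2] = -5 + 1 = -4) = -4 (attained at k = 2)
  C[1][0] = min over k of (A[1][0] + B[0][0] = 9 + 4 = 13, A[1][1] + B[1][0] = 0 + -2 = -2, A[1][2] + B[2][0] = -2 + 1 = -1) = -2 (attained at k = 1)
  C[1][1] = min over k of (A[1][0] + B[0][1] = 9 + -4 = 5, A[1][1] + B[1][1] = 0 + 4 = 4, A[1][2] + B[2][1] = -2 + 3 = 1) = 1 (attained at k = 2)
  C[1][2] = min over k of (A[1][0] + B[0][2] = 9 + 3 = 12, A[1][1] + B[1][2] = 0 + 1 = 1, A[1][2] + B[2][2] = -2 + 1 = -1) = -1 (attained at k = 2)
  C[2][0] = min over k of (A[2][0] + B[0][0] = 7 + 4 = 11, A[2][1] + B[1][0] = 10 + -2 = 8, A[2][2] + B[2][0] = 0 + 1 = 1) = 1 (attained at k = 2)
  C[2][1] = min over k of (A[2][0] + B[0][1] = 7 + -4 = 3, A[2][1] + B[1][1] = 10 + 4 = 14, A[2][2] + B[2][1] = 0 + 3 = 3) = 3 (attained at k = 0)
  C[2][2] = min over k of (A[2][0] + B[0][2] = 7 + 3 = 10, A[2][1] + B[1][2] = 10 + 1 = 11, A[2][2] + B[2][2] = 0 + 1 = 1) = 1 (attained at k = 2)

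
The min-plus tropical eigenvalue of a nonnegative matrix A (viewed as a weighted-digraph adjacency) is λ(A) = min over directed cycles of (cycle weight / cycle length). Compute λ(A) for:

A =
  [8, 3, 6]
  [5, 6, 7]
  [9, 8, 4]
λ(A) = 4

Enumerate directed cycles and compute their means (weight / length). Sample:
  cycle 0 → 0: weight = 8, length = 1, mean = 8/1 ≈ 8.000
  cycle 1 → 1: weight = 6, length = 1, mean = 6/1 ≈ 6.000
  cycle 2 → 2: weight = 4, length = 1, mean = 4/1 ≈ 4.000
  cycle 0 → 1 → 0: weight = 8, length = 2, mean = 8/2 ≈ 4.000
  cycle 0 → 2 → 0: weight = 15, length = 2, mean = 15/2 ≈ 7.500
  cycle 1 → 0 → 1: weight = 8, length = 2, mean = 8/2 ≈ 4.000
Minimum mean = 4.000, attained e.g. along the cycle 2 → 2 with weight 4 and length 1. So λ(A) = 4/1 = 4.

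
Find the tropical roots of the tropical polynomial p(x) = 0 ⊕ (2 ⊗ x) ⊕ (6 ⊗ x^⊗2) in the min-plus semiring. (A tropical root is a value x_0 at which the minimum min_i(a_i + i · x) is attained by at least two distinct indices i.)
Roots: {-4, -2}

Each tropical root is a break point of the lower envelope of the lines y = a_i + i · x (there are 3 lines, with slopes 0, 1, ..., 2). Only the lines that attain the minimum somewhere contribute to roots; other lines are dominated. Here the surviving (envelope) indices are i = 2, i = 1, i = 0.
Intersections between consecutive envelope lines give the roots: for adjacent envelope indices i < j the intersection is x = (a_i − a_j) / (j − i). Reading off the sorted break points: {-4, -2}.
Verification: at each break x_0, at least two indices attain the minimum of min_i(a_i + i · x_0).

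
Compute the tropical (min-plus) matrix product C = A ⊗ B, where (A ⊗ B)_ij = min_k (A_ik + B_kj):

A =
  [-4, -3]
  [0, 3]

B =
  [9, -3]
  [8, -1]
A ⊗ B =
  [5, -7]
  [9, -3]

Apply the min-plus product entry-by-entry:
  C[0][0] = min over k of (A[0][0] + B[0][0] = -4 + 9 = 5, A[0][1] + B[1][0] = -3 + 8 = 5) = 5 (attained at k = 0)
  C[0][1] = min over k of (A[0][0] + B[0][1] = -4 + -3 = -7, A[0][1] + B[1][1] = -3 + -1 = -4) = -7 (attained at k = 0)
  C[1][0] = min over k of (A[1][0] + B[0][0] = 0 + 9 = 9, A[1][1] + B[1][0] = 3 + 8 = 11) = 9 (attained at k = 0)
  C[1][1] = min over k of (A[1][0] + B[0][1] = 0 + -3 = -3, A[1][1] + B[1][1] = 3 + -1 = 2) = -3 (attained at k = 0)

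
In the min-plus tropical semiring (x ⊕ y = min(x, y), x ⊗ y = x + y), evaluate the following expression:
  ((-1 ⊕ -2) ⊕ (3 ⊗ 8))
((-1 ⊕ -2) ⊕ (3 ⊗ 8)) = -2

Expand innermost to outermost. Recall ⊕ takes the minimum of its arguments and ⊗ takes their sum. Working out the expression ((-1 ⊕ -2) ⊕ (3 ⊗ 8)) gives -2.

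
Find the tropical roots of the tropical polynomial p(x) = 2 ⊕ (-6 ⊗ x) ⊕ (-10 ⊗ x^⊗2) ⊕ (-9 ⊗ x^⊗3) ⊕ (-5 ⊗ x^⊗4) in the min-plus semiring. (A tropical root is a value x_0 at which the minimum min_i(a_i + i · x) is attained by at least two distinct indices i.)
Roots: {-4, -1, 4, 8}

Each tropical root is a break point of the lower envelope of the lines y = a_i + i · x (there are 5 lines, with slopes 0, 1, ..., 4). Only the lines that attain the minimum somewhere contribute to roots; other lines are dominated. Here the surviving (envelope) indices are i = 4, i = 3, i = 2, i = 1, i = 0.
Intersections between consecutive envelope lines give the roots: for adjacent envelope indices i < j the intersection is x = (a_i − a_j) / (j − i). Reading off the sorted break points: {-4, -1, 4, 8}.
Verification: at each break x_0, at least two indices attain the minimum of min_i(a_i + i · x_0).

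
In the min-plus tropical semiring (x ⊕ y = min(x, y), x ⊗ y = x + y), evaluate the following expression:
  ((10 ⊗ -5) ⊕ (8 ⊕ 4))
((10 ⊗ -5) ⊕ (8 ⊕ 4)) = 4

Expand innermost to outermost. Recall ⊕ takes the minimum of its arguments and ⊗ takes their sum. Working out the expression ((10 ⊗ -5) ⊕ (8 ⊕ 4)) gives 4.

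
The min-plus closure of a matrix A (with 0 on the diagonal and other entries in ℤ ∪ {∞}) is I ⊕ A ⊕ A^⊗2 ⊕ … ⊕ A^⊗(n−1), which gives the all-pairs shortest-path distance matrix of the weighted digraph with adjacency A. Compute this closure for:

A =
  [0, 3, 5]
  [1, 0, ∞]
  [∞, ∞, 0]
Closure =
  [0, 3, 5]
  [1, 0, 6]
  [∞, ∞, 0]

This is the Floyd-Warshall all-pairs shortest-path computation. For each intermediate vertex k = 0, 1, …, 2, update dist[i][j] ← min(dist[i][j], dist[i][k] + dist[k][j]). The final matrix gives, for each (i, j), the minimum total weight of any directed path from i to j (possibly empty when i = j).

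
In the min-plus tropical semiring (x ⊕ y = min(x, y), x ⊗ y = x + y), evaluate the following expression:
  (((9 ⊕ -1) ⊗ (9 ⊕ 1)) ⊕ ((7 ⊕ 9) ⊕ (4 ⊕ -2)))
(((9 ⊕ -1) ⊗ (9 ⊕ 1)) ⊕ ((7 ⊕ 9) ⊕ (4 ⊕ -2))) = -2

Expand innermost to outermost. Recall ⊕ takes the minimum of its arguments and ⊗ takes their sum. Working out the expression (((9 ⊕ -1) ⊗ (9 ⊕ 1)) ⊕ ((7 ⊕ 9) ⊕ (4 ⊕ -2))) gives -2.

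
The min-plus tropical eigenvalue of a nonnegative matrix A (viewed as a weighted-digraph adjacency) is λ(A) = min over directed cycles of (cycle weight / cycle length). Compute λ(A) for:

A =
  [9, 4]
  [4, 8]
λ(A) = 4

Enumerate directed cycles and compute their means (weight / length). Sample:
  cycle 0 → 0: weight = 9, length = 1, mean = 9/1 ≈ 9.000
  cycle 1 → 1: weight = 8, length = 1, mean = 8/1 ≈ 8.000
  cycle 0 → 1 → 0: weight = 8, length = 2, mean = 8/2 ≈ 4.000
  cycle 1 → 0 → 1: weight = 8, length = 2, mean = 8/2 ≈ 4.000
Minimum mean = 4.000, attained e.g. along the cycle 0 → 1 → 0 with weight 8 and length 2. So λ(A) = 8/2 = 4.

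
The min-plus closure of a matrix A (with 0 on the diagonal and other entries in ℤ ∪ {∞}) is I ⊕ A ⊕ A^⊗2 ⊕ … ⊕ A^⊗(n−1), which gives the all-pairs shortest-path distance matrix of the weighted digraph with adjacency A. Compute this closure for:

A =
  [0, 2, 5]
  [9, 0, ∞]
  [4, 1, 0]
Closure =
  [0, 2, 5]
  [9, 0, 14]
  [4, 1, 0]

This is the Floyd-Warshall all-pairs shortest-path computation. For each intermediate vertex k = 0, 1, …, 2, update dist[i][j] ← min(dist[i][j], dist[i][k] + dist[k][j]). The final matrix gives, for each (i, j), the minimum total weight of any directed path from i to j (possibly empty when i = j).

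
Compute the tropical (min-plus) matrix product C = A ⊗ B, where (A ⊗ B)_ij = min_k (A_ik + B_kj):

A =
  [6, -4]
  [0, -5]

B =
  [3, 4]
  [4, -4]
A ⊗ B =
  [0, -8]
  [-1, -9]

Apply the min-plus product entry-by-entry:
  C[0][0] = min over k of (A[0][0] + B[0][0] = 6 + 3 = 9, A[0][1] + B[1][0] = -4 + 4 = 0) = 0 (attained at k = 1)
  C[0][1] = min over k of (A[0][0] + B[0][1] = 6 + 4 = 10, A[0][1] + B[1][1] = -4 + -4 = -8) = -8 (attained at k = 1)
  C[1][0] = min over k of (A[1][0] + B[0][0] = 0 + 3 = 3, A[1][1] + B[1][0] = -5 + 4 = -1) = -1 (attained at k = 1)
  C[1][1] = min over k of (A[1][0] + B[0][1] = 0 + 4 = 4, A[1][1] + B[1][1] = -5 + -4 = -9) = -9 (attained at k = 1)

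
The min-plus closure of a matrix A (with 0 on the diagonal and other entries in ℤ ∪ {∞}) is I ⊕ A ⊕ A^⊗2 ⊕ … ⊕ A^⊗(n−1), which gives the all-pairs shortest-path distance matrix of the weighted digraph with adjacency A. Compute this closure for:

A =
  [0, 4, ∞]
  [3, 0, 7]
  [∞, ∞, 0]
Closure =
  [0, 4, 11]
  [3, 0, 7]
  [∞, ∞, 0]

This is the Floyd-Warshall all-pairs shortest-path computation. For each intermediate vertex k = 0, 1, …, 2, update dist[i][j] ← min(dist[i][j], dist[i][k] + dist[k][j]). The final matrix gives, for each (i, j), the minimum total weight of any directed path from i to j (possibly empty when i = j).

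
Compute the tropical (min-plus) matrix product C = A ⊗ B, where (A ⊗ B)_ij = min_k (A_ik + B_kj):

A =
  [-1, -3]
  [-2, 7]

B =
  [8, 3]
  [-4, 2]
A ⊗ B =
  [-7, -1]
  [3, 1]

Apply the min-plus product entry-by-entry:
  C[0][0] = min over k of (A[0][0] + B[0][0] = -1 + 8 = 7, A[0][1] + B[1][0] = -3 + -4 = -7) = -7 (attained at k = 1)
  C[0][1] = min over k of (A[0][0] + B[0][1] = -1 + 3 = 2, A[0][1] + B[1][1] = -3 + 2 = -1) = -1 (attained at k = 1)
  C[1][0] = min over k of (A[1][0] + B[0][0] = -2 + 8 = 6, A[1][1] + B[1][0] = 7 + -4 = 3) = 3 (attained at k = 1)
  C[1][1] = min over k of (A[1][0] + B[0][1] = -2 + 3 = 1, A[1][1] + B[1][1] = 7 + 2 = 9) = 1 (attained at k = 0)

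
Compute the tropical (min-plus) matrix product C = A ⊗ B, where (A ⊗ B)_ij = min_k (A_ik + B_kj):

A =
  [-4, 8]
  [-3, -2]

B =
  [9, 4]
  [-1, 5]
A ⊗ B =
  [5, 0]
  [-3, 1]

Apply the min-plus product entry-by-entry:
  C[0][0] = min over k of (A[0][0] + B[0][0] = -4 + 9 = 5, A[0][1] + B[1][0] = 8 + -1 = 7) = 5 (attained at k = 0)
  C[0][1] = min over k of (A[0][0] + B[0][1] = -4 + 4 = 0, A[0][1] + B[1][1] = 8 + 5 = 13) = 0 (attained at k = 0)
  C[1][0] = min over k of (A[1][0] + B[0][0] = -3 + 9 = 6, A[1][1] + B[1][0] = -2 + -1 = -3) = -3 (attained at k = 1)
  C[1][1] = min over k of (A[1][0] + B[0][1] = -3 + 4 = 1, A[1][1] + B[1][1] = -2 + 5 = 3) = 1 (attained at k = 0)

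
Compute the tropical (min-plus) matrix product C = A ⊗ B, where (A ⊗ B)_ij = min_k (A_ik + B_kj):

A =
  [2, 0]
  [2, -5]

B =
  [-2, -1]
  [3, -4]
A ⊗ B =
  [0, -4]
  [-2, -9]

Apply the min-plus product entry-by-entry:
  C[0][0] = min over k of (A[0][0] + B[0][0] = 2 + -2 = 0, A[0][1] + B[1][0] = 0 + 3 = 3) = 0 (attained at k = 0)
  C[0][1] = min over k of (A[0][0] + B[0][1] = 2 + -1 = 1, A[0][1] + B[1][1] = 0 + -4 = -4) = -4 (attained at k = 1)
  C[1][0] = min over k of (A[1][0] + B[0][0] = 2 + -2 = 0, A[1][1] + B[1][0] = -5 + 3 = -2) = -2 (attained at k = 1)
  C[1][1] = min over k of (A[1][0] + B[0][1] = 2 + -1 = 1, A[1][1] + B[1][1] = -5 + -4 = -9) = -9 (attained at k = 1)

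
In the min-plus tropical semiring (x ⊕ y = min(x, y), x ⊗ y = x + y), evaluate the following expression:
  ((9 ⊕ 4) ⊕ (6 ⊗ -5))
((9 ⊕ 4) ⊕ (6 ⊗ -5)) = 1

Expand innermost to outermost. Recall ⊕ takes the minimum of its arguments and ⊗ takes their sum. Working out the expression ((9 ⊕ 4) ⊕ (6 ⊗ -5)) gives 1.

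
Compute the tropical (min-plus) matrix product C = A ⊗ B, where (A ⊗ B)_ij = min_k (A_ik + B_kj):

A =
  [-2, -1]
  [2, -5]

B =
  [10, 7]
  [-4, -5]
A ⊗ B =
  [-5, -6]
  [-9, -10]

Apply the min-plus product entry-by-entry:
  C[0][0] = min over k of (A[0][0] + B[0][0] = -2 + 10 = 8, A[0][1] + B[1][0] = -1 + -4 = -5) = -5 (attained at k = 1)
  C[0][1] = min over k of (A[0][0] + B[0][1] = -2 + 7 = 5, A[0][1] + B[1][1] = -1 + -5 = -6) = -6 (attained at k = 1)
  C[1][0] = min over k of (A[1][0] + B[0][0] = 2 + 10 = 12, A[1][1] + B[1][0] = -5 + -4 = -9) = -9 (attained at k = 1)
  C[1][1] = min over k of (A[1][0] + B[0][1] = 2 + 7 = 9, A[1][1] + B[1][1] = -5 + -5 = -10) = -10 (attained at k = 1)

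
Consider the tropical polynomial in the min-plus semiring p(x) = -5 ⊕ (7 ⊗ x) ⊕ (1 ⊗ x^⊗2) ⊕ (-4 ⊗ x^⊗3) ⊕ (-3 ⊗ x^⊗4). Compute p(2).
p(2) = -5

A tropical monomial a ⊗ x^⊗i evaluates to a + i · x. Evaluating each term at x = 2:
  Term 0 contributes -5 + 0 · 2 = -5
  Term 1 contributes 7 + 1 · 2 = 9
  Term 2 contributes 1 + 2 · 2 = 5
  Term 3 contributes -4 + 3 · 2 = 2
  Term 4 contributes -3 + 4 · 2 = 5
p(2) = ⊕ of these = min[-5, 9, 5, 2, 5] = -5.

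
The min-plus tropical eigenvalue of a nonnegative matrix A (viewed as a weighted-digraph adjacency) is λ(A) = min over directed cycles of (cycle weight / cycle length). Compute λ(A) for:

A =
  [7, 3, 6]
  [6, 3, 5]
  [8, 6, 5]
λ(A) = 3

Enumerate directed cycles and compute their means (weight / length). Sample:
  cycle 0 → 0: weight = 7, length = 1, mean = 7/1 ≈ 7.000
  cycle 1 → 1: weight = 3, length = 1, mean = 3/1 ≈ 3.000
  cycle 2 → 2: weight = 5, length = 1, mean = 5/1 ≈ 5.000
  cycle 0 → 1 → 0: weight = 9, length = 2, mean = 9/2 ≈ 4.500
  cycle 0 → 2 → 0: weight = 14, length = 2, mean = 14/2 ≈ 7.000
  cycle 1 → 0 → 1: weight = 9, length = 2, mean = 9/2 ≈ 4.500
Minimum mean = 3.000, attained e.g. along the cycle 1 → 1 with weight 3 and length 1. So λ(A) = 3/1 = 3.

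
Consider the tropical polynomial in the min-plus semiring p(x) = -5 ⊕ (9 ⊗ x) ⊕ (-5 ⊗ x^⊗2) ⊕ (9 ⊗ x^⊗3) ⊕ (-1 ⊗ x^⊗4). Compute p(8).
p(8) = -5

A tropical monomial a ⊗ x^⊗i evaluates to a + i · x. Evaluating each term at x = 8:
  Term 0 contributes -5 + 0 · 8 = -5
  Term 1 contributes 9 + 1 · 8 = 17
  Term 2 contributes -5 + 2 · 8 = 11
  Term 3 contributes 9 + 3 · 8 = 33
  Term 4 contributes -1 + 4 · 8 = 31
p(8) = ⊕ of these = min[-5, 17, 11, 33, 31] = -5.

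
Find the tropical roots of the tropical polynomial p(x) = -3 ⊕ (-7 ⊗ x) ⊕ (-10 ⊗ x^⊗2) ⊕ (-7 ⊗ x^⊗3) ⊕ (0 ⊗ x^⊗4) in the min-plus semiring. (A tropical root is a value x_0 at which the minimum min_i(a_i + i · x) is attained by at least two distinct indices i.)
Roots: {-7, -3, 3, 4}

Each tropical root is a break point of the lower envelope of the lines y = a_i + i · x (there are 5 lines, with slopes 0, 1, ..., 4). Only the lines that attain the minimum somewhere contribute to roots; other lines are dominated. Here the surviving (envelope) indices are i = 4, i = 3, i = 2, i = 1, i = 0.
Intersections between consecutive envelope lines give the roots: for adjacent envelope indices i < j the intersection is x = (a_i − a_j) / (j − i). Reading off the sorted break points: {-7, -3, 3, 4}.
Verification: at each break x_0, at least two indices attain the minimum of min_i(a_i + i · x_0).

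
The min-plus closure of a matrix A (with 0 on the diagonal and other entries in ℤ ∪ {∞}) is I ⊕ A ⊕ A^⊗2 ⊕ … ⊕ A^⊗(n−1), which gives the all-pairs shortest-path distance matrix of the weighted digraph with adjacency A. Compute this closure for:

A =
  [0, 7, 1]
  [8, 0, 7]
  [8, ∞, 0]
Closure =
  [0, 7, 1]
  [8, 0, 7]
  [8, 15, 0]

This is the Floyd-Warshall all-pairs shortest-path computation. For each intermediate vertex k = 0, 1, …, 2, update dist[i][j] ← min(dist[i][j], dist[i][k] + dist[k][j]). The final matrix gives, for each (i, j), the minimum total weight of any directed path from i to j (possibly empty when i = j).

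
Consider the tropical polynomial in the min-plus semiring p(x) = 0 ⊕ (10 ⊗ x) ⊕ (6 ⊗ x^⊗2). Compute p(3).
p(3) = 0

A tropical monomial a ⊗ x^⊗i evaluates to a + i · x. Evaluating each term at x = 3:
  Term 0 contributes 0 + 0 · 3 = 0
  Term 1 contributes 10 + 1 · 3 = 13
  Term 2 contributes 6 + 2 · 3 = 12
p(3) = ⊕ of these = min[0, 13, 12] = 0.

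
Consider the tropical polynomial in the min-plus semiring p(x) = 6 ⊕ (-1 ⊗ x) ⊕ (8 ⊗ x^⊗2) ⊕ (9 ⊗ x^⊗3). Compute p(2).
p(2) = 1

A tropical monomial a ⊗ x^⊗i evaluates to a + i · x. Evaluating each term at x = 2:
  Term 0 contributes 6 + 0 · 2 = 6
  Term 1 contributes -1 + 1 · 2 = 1
  Term 2 contributes 8 + 2 · 2 = 12
  Term 3 contributes 9 + 3 · 2 = 15
p(2) = ⊕ of these = min[6, 1, 12, 15] = 1.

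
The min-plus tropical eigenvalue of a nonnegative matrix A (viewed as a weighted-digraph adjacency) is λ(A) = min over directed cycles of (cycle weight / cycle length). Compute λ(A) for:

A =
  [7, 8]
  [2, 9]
λ(A) = 5

Enumerate directed cycles and compute their means (weight / length). Sample:
  cycle 0 → 0: weight = 7, length = 1, mean = 7/1 ≈ 7.000
  cycle 1 → 1: weight = 9, length = 1, mean = 9/1 ≈ 9.000
  cycle 0 → 1 → 0: weight = 10, length = 2, mean = 10/2 ≈ 5.000
  cycle 1 → 0 → 1: weight = 10, length = 2, mean = 10/2 ≈ 5.000
Minimum mean = 5.000, attained e.g. along the cycle 0 → 1 → 0 with weight 10 and length 2. So λ(A) = 10/2 = 5.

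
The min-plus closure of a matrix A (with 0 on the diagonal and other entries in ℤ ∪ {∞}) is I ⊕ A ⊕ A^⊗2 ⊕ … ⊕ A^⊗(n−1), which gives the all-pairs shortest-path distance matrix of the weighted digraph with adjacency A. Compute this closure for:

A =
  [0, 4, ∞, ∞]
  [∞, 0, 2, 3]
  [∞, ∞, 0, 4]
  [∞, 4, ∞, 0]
Closure =
  [0, 4, 6, 7]
  [∞, 0, 2, 3]
  [∞, 8, 0, 4]
  [∞, 4, 6, 0]

This is the Floyd-Warshall all-pairs shortest-path computation. For each intermediate vertex k = 0, 1, …, 3, update dist[i][j] ← min(dist[i][j], dist[i][k] + dist[k][j]). The final matrix gives, for each (i, j), the minimum total weight of any directed path from i to j (possibly empty when i = j).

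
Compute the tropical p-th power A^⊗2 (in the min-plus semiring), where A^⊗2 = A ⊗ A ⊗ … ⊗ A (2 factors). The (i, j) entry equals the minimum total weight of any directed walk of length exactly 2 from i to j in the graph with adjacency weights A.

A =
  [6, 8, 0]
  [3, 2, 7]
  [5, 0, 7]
A^⊗2 =
  [5, 0, 6]
  [5, 4, 3]
  [3, 2, 5]

Each entry (A^⊗2)_ij equals the minimum over all length-2 walks i = v_0 → v_1 → … → v_2 = j of Σ_t A[v_t][v_{t+1}]. For example, for (i, j) = (0, 2) we minimise over 3 possible intermediate vertex sequences; the minimum is 6, attained along the walk 0 → 0 → 2.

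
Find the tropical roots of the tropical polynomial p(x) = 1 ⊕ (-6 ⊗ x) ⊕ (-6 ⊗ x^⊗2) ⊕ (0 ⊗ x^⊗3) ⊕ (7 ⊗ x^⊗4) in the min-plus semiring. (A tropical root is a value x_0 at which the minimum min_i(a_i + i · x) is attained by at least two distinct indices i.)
Roots: {-7, -6, 0, 7}

Each tropical root is a break point of the lower envelope of the lines y = a_i + i · x (there are 5 lines, with slopes 0, 1, ..., 4). Only the lines that attain the minimum somewhere contribute to roots; other lines are dominated. Here the surviving (envelope) indices are i = 4, i = 3, i = 2, i = 1, i = 0.
Intersections between consecutive envelope lines give the roots: for adjacent envelope indices i < j the intersection is x = (a_i − a_j) / (j − i). Reading off the sorted break points: {-7, -6, 0, 7}.
Verification: at each break x_0, at least two indices attain the minimum of min_i(a_i + i · x_0).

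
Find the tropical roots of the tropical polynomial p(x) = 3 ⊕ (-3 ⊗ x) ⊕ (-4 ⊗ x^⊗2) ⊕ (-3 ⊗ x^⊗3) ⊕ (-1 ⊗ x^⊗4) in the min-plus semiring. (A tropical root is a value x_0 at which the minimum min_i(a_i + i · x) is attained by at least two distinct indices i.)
Roots: {-2, -1, 1, 6}

Each tropical root is a break point of the lower envelope of the lines y = a_i + i · x (there are 5 lines, with slopes 0, 1, ..., 4). Only the lines that attain the minimum somewhere contribute to roots; other lines are dominated. Here the surviving (envelope) indices are i = 4, i = 3, i = 2, i = 1, i = 0.
Intersections between consecutive envelope lines give the roots: for adjacent envelope indices i < j the intersection is x = (a_i − a_j) / (j − i). Reading off the sorted break points: {-2, -1, 1, 6}.
Verification: at each break x_0, at least two indices attain the minimum of min_i(a_i + i · x_0).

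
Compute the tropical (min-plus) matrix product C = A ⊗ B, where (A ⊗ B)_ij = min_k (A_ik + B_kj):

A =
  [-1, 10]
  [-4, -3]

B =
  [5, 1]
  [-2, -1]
A ⊗ B =
  [4, 0]
  [-5, -4]

Apply the min-plus product entry-by-entry:
  C[0][0] = min over k of (A[0][0] + B[0][0] = -1 + 5 = 4, A[0][1] + B[1][0] = 10 + -2 = 8) = 4 (attained at k = 0)
  C[0][1] = min over k of (A[0][0] + B[0][1] = -1 + 1 = 0, A[0][1] + B[1][1] = 10 + -1 = 9) = 0 (attained at k = 0)
  C[1][0] = min over k of (A[1][0] + B[0][0] = -4 + 5 = 1, A[1][1] + B[1][0] = -3 + -2 = -5) = -5 (attained at k = 1)
  C[1][1] = min over k of (A[1][0] + B[0][1] = -4 + 1 = -3, A[1][1] + B[1][1] = -3 + -1 = -4) = -4 (attained at k = 1)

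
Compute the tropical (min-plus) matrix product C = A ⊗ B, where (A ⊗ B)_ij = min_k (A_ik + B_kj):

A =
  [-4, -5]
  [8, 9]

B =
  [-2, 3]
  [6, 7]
A ⊗ B =
  [-6, -1]
  [6, 11]

Apply the min-plus product entry-by-entry:
  C[0][0] = min over k of (A[0][0] + B[0][0] = -4 + -2 = -6, A[0][1] + B[1][0] = -5 + 6 = 1) = -6 (attained at k = 0)
  C[0][1] = min over k of (A[0][0] + B[0][1] = -4 + 3 = -1, A[0][1] + B[1][1] = -5 + 7 = 2) = -1 (attained at k = 0)
  C[1][0] = min over k of (A[1][0] + B[0][0] = 8 + -2 = 6, A[1][1] + B[1][0] = 9 + 6 = 15) = 6 (attained at k = 0)
  C[1][1] = min over k of (A[1][0] + B[0][1] = 8 + 3 = 11, A[1][1] + B[1][1] = 9 + 7 = 16) = 11 (attained at k = 0)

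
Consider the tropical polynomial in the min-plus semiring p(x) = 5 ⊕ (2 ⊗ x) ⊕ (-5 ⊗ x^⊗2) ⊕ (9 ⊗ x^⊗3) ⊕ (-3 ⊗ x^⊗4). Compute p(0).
p(0) = -5

A tropical monomial a ⊗ x^⊗i evaluates to a + i · x. Evaluating each term at x = 0:
  Term 0 contributes 5 + 0 · 0 = 5
  Term 1 contributes 2 + 1 · 0 = 2
  Term 2 contributes -5 + 2 · 0 = -5
  Term 3 contributes 9 + 3 · 0 = 9
  Term 4 contributes -3 + 4 · 0 = -3
p(0) = ⊕ of these = min[5, 2, -5, 9, -3] = -5.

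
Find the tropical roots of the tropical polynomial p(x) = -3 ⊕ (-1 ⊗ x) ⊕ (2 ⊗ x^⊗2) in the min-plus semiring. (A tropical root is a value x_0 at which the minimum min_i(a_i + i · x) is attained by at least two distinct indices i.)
Roots: {-3, -2}

Each tropical root is a break point of the lower envelope of the lines y = a_i + i · x (there are 3 lines, with slopes 0, 1, ..., 2). Only the lines that attain the minimum somewhere contribute to roots; other lines are dominated. Here the surviving (envelope) indices are i = 2, i = 1, i = 0.
Intersections between consecutive envelope lines give the roots: for adjacent envelope indices i < j the intersection is x = (a_i − a_j) / (j − i). Reading off the sorted break points: {-3, -2}.
Verification: at each break x_0, at least two indices attain the minimum of min_i(a_i + i · x_0).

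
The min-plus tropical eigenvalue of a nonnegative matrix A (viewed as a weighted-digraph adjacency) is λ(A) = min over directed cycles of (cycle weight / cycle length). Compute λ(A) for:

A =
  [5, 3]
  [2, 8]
λ(A) = 5/2

Enumerate directed cycles and compute their means (weight / length). Sample:
  cycle 0 → 0: weight = 5, length = 1, mean = 5/1 ≈ 5.000
  cycle 1 → 1: weight = 8, length = 1, mean = 8/1 ≈ 8.000
  cycle 0 → 1 → 0: weight = 5, length = 2, mean = 5/2 ≈ 2.500
  cycle 1 → 0 → 1: weight = 5, length = 2, mean = 5/2 ≈ 2.500
Minimum mean = 2.500, attained e.g. along the cycle 0 → 1 → 0 with weight 5 and length 2. So λ(A) = 5/2 = 5/2.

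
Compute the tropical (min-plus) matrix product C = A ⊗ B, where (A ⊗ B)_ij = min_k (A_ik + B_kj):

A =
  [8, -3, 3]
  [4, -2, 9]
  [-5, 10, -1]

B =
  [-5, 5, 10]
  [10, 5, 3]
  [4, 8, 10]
A ⊗ B =
  [3, 2, 0]
  [-1, 3, 1]
  [-10, 0, 5]

Apply the min-plus product entry-by-entry:
  C[0][0] = min over k of (A[0][0] + B[0][0] = 8 + -5 = 3, A[0][1] + B[1][0] = -3 + 10 = 7, A[0][2] + B[2][0] = 3 + 4 = 7) = 3 (attained at k = 0)
  C[0][1] = min over k of (A[0][0] + B[0][1] = 8 + 5 = 13, A[0][1] + B[1][1] = -3 + 5 = 2, A[0][2] + B[2][1] = 3 + 8 = 11) = 2 (attained at k = 1)
  C[0][2] = min over k of (A[0][0] + B[0][2] = 8 + 10 = 18, A[0][1] + B[1][2] = -3 + 3 = 0, A[0][2] + B[2][2] = 3 + 10 = 13) = 0 (attained at k = 1)
  C[1][0] = min over k of (A[1][0] + B[0][0] = 4 + -5 = -1, A[1][1] + B[1][0] = -2 + 10 = 8, A[1][2] + B[2][0] = 9 + 4 = 13) = -1 (attained at k = 0)
  C[1][1] = min over k of (A[1][0] + B[0][1] = 4 + 5 = 9, A[1][1] + B[1][1] = -2 + 5 = 3, A[1][2] + B[2][1] = 9 + 8 = 17) = 3 (attained at k = 1)
  C[1][2] = min over k of (A[1][0] + B[0][2] = 4 + 10 = 14, A[1][1] + B[1][2] = -2 + 3 = 1, A[1][2] + B[2][2] = 9 + 10 = 19) = 1 (attained at k = 1)
  C[2][0] = min over k of (A[2][0] + B[0][0] = -5 + -5 = -10, A[2][1] + B[1][0] = 10 + 10 = 20, A[2][2] + B[2][0] = -1 + 4 = 3) = -10 (attained at k = 0)
  C[2][1] = min over k of (A[2][0] + B[0][1] = -5 + 5 = 0, A[2][1] + B[1][1] = 10 + 5 = 15, A[2][2] + B[2][1] = -1 + 8 = 7) = 0 (attained at k = 0)
  C[2][2] = min over k of (A[2][0] + B[0][2] = -5 + 10 = 5, A[2][1] + B[1][2] = 10 + 3 = 13, A[2][2] + B[2][2] = -1 + 10 = 9) = 5 (attained at k = 0)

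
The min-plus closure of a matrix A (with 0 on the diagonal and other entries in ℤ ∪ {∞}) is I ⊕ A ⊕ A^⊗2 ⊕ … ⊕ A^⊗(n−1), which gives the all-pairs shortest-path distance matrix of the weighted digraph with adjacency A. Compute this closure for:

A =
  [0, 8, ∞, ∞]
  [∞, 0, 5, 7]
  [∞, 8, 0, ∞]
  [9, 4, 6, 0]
Closure =
  [0, 8, 13, 15]
  [16, 0, 5, 7]
  [24, 8, 0, 15]
  [9, 4, 6, 0]

This is the Floyd-Warshall all-pairs shortest-path computation. For each intermediate vertex k = 0, 1, …, 3, update dist[i][j] ← min(dist[i][j], dist[i][k] + dist[k][j]). The final matrix gives, for each (i, j), the minimum total weight of any directed path from i to j (possibly empty when i = j).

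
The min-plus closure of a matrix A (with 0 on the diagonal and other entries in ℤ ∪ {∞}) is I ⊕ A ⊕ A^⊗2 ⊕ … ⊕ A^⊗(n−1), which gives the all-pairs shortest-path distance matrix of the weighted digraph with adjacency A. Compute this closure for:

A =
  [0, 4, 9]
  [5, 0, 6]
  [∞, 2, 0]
Closure =
  [0, 4, 9]
  [5, 0, 6]
  [7, 2, 0]

This is the Floyd-Warshall all-pairs shortest-path computation. For each intermediate vertex k = 0, 1, …, 2, update dist[i][j] ← min(dist[i][j], dist[i][k] + dist[k][j]). The final matrix gives, for each (i, j), the minimum total weight of any directed path from i to j (possibly empty when i = j).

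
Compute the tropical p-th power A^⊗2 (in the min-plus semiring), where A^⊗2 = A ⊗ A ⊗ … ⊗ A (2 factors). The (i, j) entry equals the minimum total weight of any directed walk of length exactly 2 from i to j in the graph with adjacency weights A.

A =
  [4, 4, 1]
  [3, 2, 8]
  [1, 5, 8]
A^⊗2 =
  [2, 6, 5]
  [5, 4, 4]
  [5, 5, 2]

Each entry (A^⊗2)_ij equals the minimum over all length-2 walks i = v_0 → v_1 → … → v_2 = j of Σ_t A[v_t][v_{t+1}]. For example, for (i, j) = (0, 2) we minimise over 3 possible intermediate vertex sequences; the minimum is 5, attained along the walk 0 → 0 → 2.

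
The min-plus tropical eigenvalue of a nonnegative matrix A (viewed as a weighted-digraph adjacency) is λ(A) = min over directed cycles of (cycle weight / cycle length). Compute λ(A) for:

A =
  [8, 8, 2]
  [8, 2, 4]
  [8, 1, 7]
λ(A) = 2

Enumerate directed cycles and compute their means (weight / length). Sample:
  cycle 0 → 0: weight = 8, length = 1, mean = 8/1 ≈ 8.000
  cycle 1 → 1: weight = 2, length = 1, mean = 2/1 ≈ 2.000
  cycle 2 → 2: weight = 7, length = 1, mean = 7/1 ≈ 7.000
  cycle 0 → 1 → 0: weight = 16, length = 2, mean = 16/2 ≈ 8.000
  cycle 0 → 2 → 0: weight = 10, length = 2, mean = 10/2 ≈ 5.000
  cycle 1 → 0 → 1: weight = 16, length = 2, mean = 16/2 ≈ 8.000
Minimum mean = 2.000, attained e.g. along the cycle 1 → 1 with weight 2 and length 1. So λ(A) = 2/1 = 2.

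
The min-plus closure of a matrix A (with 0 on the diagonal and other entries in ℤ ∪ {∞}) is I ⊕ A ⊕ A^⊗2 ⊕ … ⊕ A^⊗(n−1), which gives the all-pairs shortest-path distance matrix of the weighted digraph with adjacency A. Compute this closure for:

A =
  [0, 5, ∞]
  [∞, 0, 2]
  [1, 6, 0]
Closure =
  [0, 5, 7]
  [3, 0, 2]
  [1, 6, 0]

This is the Floyd-Warshall all-pairs shortest-path computation. For each intermediate vertex k = 0, 1, …, 2, update dist[i][j] ← min(dist[i][j], dist[i][k] + dist[k][j]). The final matrix gives, for each (i, j), the minimum total weight of any directed path from i to j (possibly empty when i = j).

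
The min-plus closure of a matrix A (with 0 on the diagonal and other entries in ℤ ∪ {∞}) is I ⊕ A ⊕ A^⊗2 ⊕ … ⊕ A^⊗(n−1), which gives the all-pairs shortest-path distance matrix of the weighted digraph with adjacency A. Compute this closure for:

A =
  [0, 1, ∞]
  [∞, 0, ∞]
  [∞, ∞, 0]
Closure =
  [0, 1, ∞]
  [∞, 0, ∞]
  [∞, ∞, 0]

This is the Floyd-Warshall all-pairs shortest-path computation. For each intermediate vertex k = 0, 1, …, 2, update dist[i][j] ← min(dist[i][j], dist[i][k] + dist[k][j]). The final matrix gives, for each (i, j), the minimum total weight of any directed path from i to j (possibly empty when i = j).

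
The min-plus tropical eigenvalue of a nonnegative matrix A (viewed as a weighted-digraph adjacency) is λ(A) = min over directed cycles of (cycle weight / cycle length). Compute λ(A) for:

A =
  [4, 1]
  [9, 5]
λ(A) = 4

Enumerate directed cycles and compute their means (weight / length). Sample:
  cycle 0 → 0: weight = 4, length = 1, mean = 4/1 ≈ 4.000
  cycle 1 → 1: weight = 5, length = 1, mean = 5/1 ≈ 5.000
  cycle 0 → 1 → 0: weight = 10, length = 2, mean = 10/2 ≈ 5.000
  cycle 1 → 0 → 1: weight = 10, length = 2, mean = 10/2 ≈ 5.000
Minimum mean = 4.000, attained e.g. along the cycle 0 → 0 with weight 4 and length 1. So λ(A) = 4/1 = 4.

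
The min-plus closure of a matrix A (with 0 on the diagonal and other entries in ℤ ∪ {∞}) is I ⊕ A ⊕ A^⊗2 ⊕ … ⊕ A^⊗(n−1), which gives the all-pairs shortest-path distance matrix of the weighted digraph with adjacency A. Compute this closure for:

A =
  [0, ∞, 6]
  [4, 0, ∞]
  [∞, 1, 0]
Closure =
  [0, 7, 6]
  [4, 0, 10]
  [5, 1, 0]

This is the Floyd-Warshall all-pairs shortest-path computation. For each intermediate vertex k = 0, 1, …, 2, update dist[i][j] ← min(dist[i][j], dist[i][k] + dist[k][j]). The final matrix gives, for each (i, j), the minimum total weight of any directed path from i to j (possibly empty when i = j).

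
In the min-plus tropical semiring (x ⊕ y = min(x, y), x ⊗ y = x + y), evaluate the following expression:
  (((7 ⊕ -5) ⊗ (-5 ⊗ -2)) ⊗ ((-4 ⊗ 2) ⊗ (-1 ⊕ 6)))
(((7 ⊕ -5) ⊗ (-5 ⊗ -2)) ⊗ ((-4 ⊗ 2) ⊗ (-1 ⊕ 6))) = -15

Expand innermost to outermost. Recall ⊕ takes the minimum of its arguments and ⊗ takes their sum. Working out the expression (((7 ⊕ -5) ⊗ (-5 ⊗ -2)) ⊗ ((-4 ⊗ 2) ⊗ (-1 ⊕ 6))) gives -15.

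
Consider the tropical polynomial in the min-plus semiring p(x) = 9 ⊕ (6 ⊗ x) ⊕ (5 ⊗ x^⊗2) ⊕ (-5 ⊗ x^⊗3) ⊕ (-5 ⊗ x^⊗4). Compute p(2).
p(2) = 1

A tropical monomial a ⊗ x^⊗i evaluates to a + i · x. Evaluating each term at x = 2:
  Term 0 contributes 9 + 0 · 2 = 9
  Term 1 contributes 6 + 1 · 2 = 8
  Term 2 contributes 5 + 2 · 2 = 9
  Term 3 contributes -5 + 3 · 2 = 1
  Term 4 contributes -5 + 4 · 2 = 3
p(2) = ⊕ of these = min[9, 8, 9, 1, 3] = 1.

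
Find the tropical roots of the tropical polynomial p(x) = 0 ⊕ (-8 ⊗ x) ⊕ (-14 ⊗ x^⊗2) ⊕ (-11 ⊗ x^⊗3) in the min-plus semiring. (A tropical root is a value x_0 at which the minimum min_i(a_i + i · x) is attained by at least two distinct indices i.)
Roots: {-3, 6, 8}

Each tropical root is a break point of the lower envelope of the lines y = a_i + i · x (there are 4 lines, with slopes 0, 1, ..., 3). Only the lines that attain the minimum somewhere contribute to roots; other lines are dominated. Here the surviving (envelope) indices are i = 3, i = 2, i = 1, i = 0.
Intersections between consecutive envelope lines give the roots: for adjacent envelope indices i < j the intersection is x = (a_i − a_j) / (j − i). Reading off the sorted break points: {-3, 6, 8}.
Verification: at each break x_0, at least two indices attain the minimum of min_i(a_i + i · x_0).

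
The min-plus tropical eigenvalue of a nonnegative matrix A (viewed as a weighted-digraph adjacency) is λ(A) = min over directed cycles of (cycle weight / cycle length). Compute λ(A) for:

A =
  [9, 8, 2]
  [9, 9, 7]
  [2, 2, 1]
λ(A) = 1

Enumerate directed cycles and compute their means (weight / length). Sample:
  cycle 0 → 0: weight = 9, length = 1, mean = 9/1 ≈ 9.000
  cycle 1 → 1: weight = 9, length = 1, mean = 9/1 ≈ 9.000
  cycle 2 → 2: weight = 1, length = 1, mean = 1/1 ≈ 1.000
  cycle 0 → 1 → 0: weight = 17, length = 2, mean = 17/2 ≈ 8.500
  cycle 0 → 2 → 0: weight = 4, length = 2, mean = 4/2 ≈ 2.000
  cycle 1 → 0 → 1: weight = 17, length = 2, mean = 17/2 ≈ 8.500
Minimum mean = 1.000, attained e.g. along the cycle 2 → 2 with weight 1 and length 1. So λ(A) = 1/1 = 1.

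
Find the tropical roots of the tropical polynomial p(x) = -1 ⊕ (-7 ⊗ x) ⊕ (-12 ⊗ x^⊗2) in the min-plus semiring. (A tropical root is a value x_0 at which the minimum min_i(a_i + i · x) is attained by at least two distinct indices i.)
Roots: {5, 6}

Each tropical root is a break point of the lower envelope of the lines y = a_i + i · x (there are 3 lines, with slopes 0, 1, ..., 2). Only the lines that attain the minimum somewhere contribute to roots; other lines are dominated. Here the surviving (envelope) indices are i = 2, i = 1, i = 0.
Intersections between consecutive envelope lines give the roots: for adjacent envelope indices i < j the intersection is x = (a_i − a_j) / (j − i). Reading off the sorted break points: {5, 6}.
Verification: at each break x_0, at least two indices attain the minimum of min_i(a_i + i · x_0).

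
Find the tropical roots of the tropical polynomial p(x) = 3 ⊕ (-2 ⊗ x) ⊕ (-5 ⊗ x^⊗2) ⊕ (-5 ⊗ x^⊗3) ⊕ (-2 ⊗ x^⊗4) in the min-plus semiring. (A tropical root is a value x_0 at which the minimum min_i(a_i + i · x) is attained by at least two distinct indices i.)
Roots: {-3, 0, 3, 5}

Each tropical root is a break point of the lower envelope of the lines y = a_i + i · x (there are 5 lines, with slopes 0, 1, ..., 4). Only the lines that attain the minimum somewhere contribute to roots; other lines are dominated. Here the surviving (envelope) indices are i = 4, i = 3, i = 2, i = 1, i = 0.
Intersections between consecutive envelope lines give the roots: for adjacent envelope indices i < j the intersection is x = (a_i − a_j) / (j − i). Reading off the sorted break points: {-3, 0, 3, 5}.
Verification: at each break x_0, at least two indices attain the minimum of min_i(a_i + i · x_0).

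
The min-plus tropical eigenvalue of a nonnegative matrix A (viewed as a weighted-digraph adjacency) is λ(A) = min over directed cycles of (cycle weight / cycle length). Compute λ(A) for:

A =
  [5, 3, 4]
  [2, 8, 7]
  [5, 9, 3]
λ(A) = 5/2

Enumerate directed cycles and compute their means (weight / length). Sample:
  cycle 0 → 0: weight = 5, length = 1, mean = 5/1 ≈ 5.000
  cycle 1 → 1: weight = 8, length = 1, mean = 8/1 ≈ 8.000
  cycle 2 → 2: weight = 3, length = 1, mean = 3/1 ≈ 3.000
  cycle 0 → 1 → 0: weight = 5, length = 2, mean = 5/2 ≈ 2.500
  cycle 0 → 2 → 0: weight = 9, length = 2, mean = 9/2 ≈ 4.500
  cycle 1 → 0 → 1: weight = 5, length = 2, mean = 5/2 ≈ 2.500
Minimum mean = 2.500, attained e.g. along the cycle 0 → 1 → 0 with weight 5 and length 2. So λ(A) = 5/2 = 5/2.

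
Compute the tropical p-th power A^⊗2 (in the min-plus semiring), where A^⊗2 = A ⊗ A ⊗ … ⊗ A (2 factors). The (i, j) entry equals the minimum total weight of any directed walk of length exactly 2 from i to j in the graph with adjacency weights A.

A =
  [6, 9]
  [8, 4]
A^⊗2 =
  [12, 13]
  [12, 8]

Each entry (A^⊗2)_ij equals the minimum over all length-2 walks i = v_0 → v_1 → … → v_2 = j of Σ_t A[v_t][v_{t+1}]. For example, for (i, j) = (0, 1) we minimise over 2 possible intermediate vertex sequences; the minimum is 13, attained along the walk 0 → 1 → 1.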